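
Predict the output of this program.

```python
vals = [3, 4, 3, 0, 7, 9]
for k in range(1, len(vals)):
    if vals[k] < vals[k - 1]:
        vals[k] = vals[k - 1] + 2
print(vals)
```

[3, 4, 6, 8, 10, 12]

k=1: 4>=3, unchanged → [3, 4, 3, 0, 7, 9]
k=2: 3<4, vals[2] = 4+2 = 6 → [3, 4, 6, 0, 7, 9]
k=3: 0<6, vals[3] = 6+2 = 8 → [3, 4, 6, 8, 7, 9]
k=4: 7<8, vals[4] = 8+2 = 10 → [3, 4, 6, 8, 10, 9]
k=5: 9<10, vals[5] = 10+2 = 12 → [3, 4, 6, 8, 10, 12]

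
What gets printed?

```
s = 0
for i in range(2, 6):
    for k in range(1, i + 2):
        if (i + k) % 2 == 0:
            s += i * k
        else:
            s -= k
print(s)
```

54

i=2,k=1: odd sum, s = 0-1 = -1
i=2,k=2: even sum, s = (-1)+4 = 3
i=2,k=3: odd sum, s = 3-3 = 0
i=3,k=1: even sum, s = 0+3 = 3
i=3,k=2: odd sum, s = 3-2 = 1
i=3,k=3: even sum, s = 1+9 = 10
i=3,k=4: odd sum, s = 10-4 = 6
i=4,k=1: odd sum, s = 6-1 = 5
i=4,k=2: even sum, s = 5+8 = 13
i=4,k=3: odd sum, s = 13-3 = 10
i=4,k=4: even sum, s = 10+16 = 26
i=4,k=5: odd sum, s = 26-5 = 21
i=5,k=1: even sum, s = 21+5 = 26
i=5,k=2: odd sum, s = 26-2 = 24
i=5,k=3: even sum, s = 24+15 = 39
i=5,k=4: odd sum, s = 39-4 = 35
i=5,k=5: even sum, s = 35+25 = 60
i=5,k=6: odd sum, s = 60-6 = 54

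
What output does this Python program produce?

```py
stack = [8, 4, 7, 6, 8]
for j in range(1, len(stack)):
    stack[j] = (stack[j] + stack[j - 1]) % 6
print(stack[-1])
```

3

j=1: stack[1] = (4+8)%6 = 0 → [8, 0, 7, 6, 8]
j=2: stack[2] = (7+0)%6 = 1 → [8, 0, 1, 6, 8]
j=3: stack[3] = (6+1)%6 = 1 → [8, 0, 1, 1, 8]
j=4: stack[4] = (8+1)%6 = 3 → [8, 0, 1, 1, 3]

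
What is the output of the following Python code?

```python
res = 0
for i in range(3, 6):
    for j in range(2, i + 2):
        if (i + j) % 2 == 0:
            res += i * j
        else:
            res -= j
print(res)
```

i=3,j=2: odd sum, res = 0-2 = -2
i=3,j=3: even sum, res = (-2)+9 = 7
i=3,j=4: odd sum, res = 7-4 = 3
i=4,j=2: even sum, res = 3+8 = 11
i=4,j=3: odd sum, res = 11-3 = 8
i=4,j=4: even sum, res = 8+16 = 24
i=4,j=5: odd sum, res = 24-5 = 19
i=5,j=2: odd sum, res = 19-2 = 17
i=5,j=3: even sum, res = 17+15 = 32
i=5,j=4: odd sum, res = 32-4 = 28
i=5,j=5: even sum, res = 28+25 = 53
i=5,j=6: odd sum, res = 53-6 = 47

47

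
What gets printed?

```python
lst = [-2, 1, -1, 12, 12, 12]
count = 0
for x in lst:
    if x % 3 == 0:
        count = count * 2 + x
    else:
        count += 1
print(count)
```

108

x=-2: not %3==0, count = 0+1 = 1
x=1: not %3==0, count = 1+1 = 2
x=-1: not %3==0, count = 2+1 = 3
x=12: %3==0, count = 3*2+12 = 18
x=12: %3==0, count = 18*2+12 = 48
x=12: %3==0, count = 48*2+12 = 108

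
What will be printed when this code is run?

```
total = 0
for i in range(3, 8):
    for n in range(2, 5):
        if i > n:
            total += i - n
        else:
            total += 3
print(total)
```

40

i=3,n=2: 3>2, total = 0+1 = 1
i=3,n=3: not 3>3, total = 1+3 = 4
i=3,n=4: not 3>4, total = 4+3 = 7
i=4,n=2: 4>2, total = 7+2 = 9
i=4,n=3: 4>3, total = 9+1 = 10
i=4,n=4: not 4>4, total = 10+3 = 13
i=5,n=2: 5>2, total = 13+3 = 16
i=5,n=3: 5>3, total = 16+2 = 18
i=5,n=4: 5>4, total = 18+1 = 19
i=6,n=2: 6>2, total = 19+4 = 23
i=6,n=3: 6>3, total = 23+3 = 26
i=6,n=4: 6>4, total = 26+2 = 28
i=7,n=2: 7>2, total = 28+5 = 33
i=7,n=3: 7>3, total = 33+4 = 37
i=7,n=4: 7>4, total = 37+3 = 40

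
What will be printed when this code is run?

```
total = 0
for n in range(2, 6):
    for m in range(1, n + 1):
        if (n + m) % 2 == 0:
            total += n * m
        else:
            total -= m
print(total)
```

72

n=2,m=1: odd sum, total = 0-1 = -1
n=2,m=2: even sum, total = (-1)+4 = 3
n=3,m=1: even sum, total = 3+3 = 6
n=3,m=2: odd sum, total = 6-2 = 4
n=3,m=3: even sum, total = 4+9 = 13
n=4,m=1: odd sum, total = 13-1 = 12
n=4,m=2: even sum, total = 12+8 = 20
n=4,m=3: odd sum, total = 20-3 = 17
n=4,m=4: even sum, total = 17+16 = 33
n=5,m=1: even sum, total = 33+5 = 38
n=5,m=2: odd sum, total = 38-2 = 36
n=5,m=3: even sum, total = 36+15 = 51
n=5,m=4: odd sum, total = 51-4 = 47
n=5,m=5: even sum, total = 47+25 = 72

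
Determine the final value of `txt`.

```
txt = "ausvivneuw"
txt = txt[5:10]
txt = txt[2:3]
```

'e'

slice [5:10] → 'vneuw'
slice [2:3] → 'e'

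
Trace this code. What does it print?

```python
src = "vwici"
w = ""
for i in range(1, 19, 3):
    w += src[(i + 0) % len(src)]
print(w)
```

wiivcw

i=1: add src[1]='w' → 'w'
i=4: add src[4]='i' → 'wi'
i=7: add src[2]='i' → 'wii'
i=10: add src[0]='v' → 'wiiv'
i=13: add src[3]='c' → 'wiivc'
i=16: add src[1]='w' → 'wiivcw'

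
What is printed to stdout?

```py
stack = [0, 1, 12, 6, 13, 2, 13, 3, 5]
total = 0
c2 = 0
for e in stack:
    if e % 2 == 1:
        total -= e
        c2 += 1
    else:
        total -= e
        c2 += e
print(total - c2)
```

-80

e=0: not odd, total = 0-0 = 0; c2=0
e=1: odd, total = 0-1 = -1; c2=1
e=12: not odd, total = (-1)-12 = -13; c2=13
e=6: not odd, total = (-13)-6 = -19; c2=19
e=13: odd, total = (-19)-13 = -32; c2=20
e=2: not odd, total = (-32)-2 = -34; c2=22
e=13: odd, total = (-34)-13 = -47; c2=23
e=3: odd, total = (-47)-3 = -50; c2=24
e=5: odd, total = (-50)-5 = -55; c2=25
total-c2 = (-55)-25 = -80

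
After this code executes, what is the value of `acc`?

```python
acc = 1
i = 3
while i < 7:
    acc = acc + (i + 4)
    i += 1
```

i=3: acc = 1+7 = 8
i=4: acc = 8+8 = 16
i=5: acc = 16+9 = 25
i=6: acc = 25+10 = 35

35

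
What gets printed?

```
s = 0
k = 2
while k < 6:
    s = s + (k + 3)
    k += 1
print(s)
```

26

k=2: s = 0+5 = 5
k=3: s = 5+6 = 11
k=4: s = 11+7 = 18
k=5: s = 18+8 = 26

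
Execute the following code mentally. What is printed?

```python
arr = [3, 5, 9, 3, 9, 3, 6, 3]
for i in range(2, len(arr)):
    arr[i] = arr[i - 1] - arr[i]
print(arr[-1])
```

i=2: arr[2] = 5-9 = -4 → [3, 5, -4, 3, 9, 3, 6, 3]
i=3: arr[3] = (-4)-3 = -7 → [3, 5, -4, -7, 9, 3, 6, 3]
i=4: arr[4] = (-7)-9 = -16 → [3, 5, -4, -7, -16, 3, 6, 3]
i=5: arr[5] = (-16)-3 = -19 → [3, 5, -4, -7, -16, -19, 6, 3]
i=6: arr[6] = (-19)-6 = -25 → [3, 5, -4, -7, -16, -19, -25, 3]
i=7: arr[7] = (-25)-3 = -28 → [3, 5, -4, -7, -16, -19, -25, -28]

-28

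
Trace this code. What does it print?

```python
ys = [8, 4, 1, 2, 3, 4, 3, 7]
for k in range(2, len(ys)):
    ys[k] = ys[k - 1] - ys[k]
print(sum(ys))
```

-17

k=2: ys[2] = 4-1 = 3 → [8, 4, 3, 2, 3, 4, 3, 7]
k=3: ys[3] = 3-2 = 1 → [8, 4, 3, 1, 3, 4, 3, 7]
k=4: ys[4] = 1-3 = -2 → [8, 4, 3, 1, -2, 4, 3, 7]
k=5: ys[5] = (-2)-4 = -6 → [8, 4, 3, 1, -2, -6, 3, 7]
k=6: ys[6] = (-6)-3 = -9 → [8, 4, 3, 1, -2, -6, -9, 7]
k=7: ys[7] = (-9)-7 = -16 → [8, 4, 3, 1, -2, -6, -9, -16]
sum = -17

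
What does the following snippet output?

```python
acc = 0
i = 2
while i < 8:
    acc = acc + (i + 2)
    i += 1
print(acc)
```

39

i=2: acc = 0+4 = 4
i=3: acc = 4+5 = 9
i=4: acc = 9+6 = 15
i=5: acc = 15+7 = 22
i=6: acc = 22+8 = 30
i=7: acc = 30+9 = 39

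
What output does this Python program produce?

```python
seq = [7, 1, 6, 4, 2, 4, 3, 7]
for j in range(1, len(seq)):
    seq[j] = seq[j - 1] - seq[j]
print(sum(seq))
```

j=1: seq[1] = 7-1 = 6 → [7, 6, 6, 4, 2, 4, 3, 7]
j=2: seq[2] = 6-6 = 0 → [7, 6, 0, 4, 2, 4, 3, 7]
j=3: seq[3] = 0-4 = -4 → [7, 6, 0, -4, 2, 4, 3, 7]
j=4: seq[4] = (-4)-2 = -6 → [7, 6, 0, -4, -6, 4, 3, 7]
j=5: seq[5] = (-6)-4 = -10 → [7, 6, 0, -4, -6, -10, 3, 7]
j=6: seq[6] = (-10)-3 = -13 → [7, 6, 0, -4, -6, -10, -13, 7]
j=7: seq[7] = (-13)-7 = -20 → [7, 6, 0, -4, -6, -10, -13, -20]
sum = -40

-40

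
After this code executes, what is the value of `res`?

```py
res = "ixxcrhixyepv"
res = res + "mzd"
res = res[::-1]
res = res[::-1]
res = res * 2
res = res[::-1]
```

'dzmvpeyxihrcxxidzmvpeyxihrcxxi'

+ 'mzd' → 'ixxcrhixyepvmzd'
reverse → 'dzmvpeyxihrcxxi'
reverse → 'ixxcrhixyepvmzd'
repeat ×2 → 'ixxcrhixyepvmzdixxcrhixyepvmzd'
reverse → 'dzmvpeyxihrcxxidzmvpeyxihrcxxi'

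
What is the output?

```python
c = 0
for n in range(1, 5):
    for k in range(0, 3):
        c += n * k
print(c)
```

n=1,k=0: c = 0+0 = 0
n=1,k=1: c = 0+1 = 1
n=1,k=2: c = 1+2 = 3
n=2,k=0: c = 3+0 = 3
n=2,k=1: c = 3+2 = 5
n=2,k=2: c = 5+4 = 9
n=3,k=0: c = 9+0 = 9
n=3,k=1: c = 9+3 = 12
n=3,k=2: c = 12+6 = 18
n=4,k=0: c = 18+0 = 18
n=4,k=1: c = 18+4 = 22
n=4,k=2: c = 22+8 = 30

30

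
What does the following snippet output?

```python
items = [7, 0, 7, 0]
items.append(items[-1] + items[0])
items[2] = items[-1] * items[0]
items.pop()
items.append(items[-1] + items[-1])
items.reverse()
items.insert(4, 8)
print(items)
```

[0, 0, 49, 0, 8, 7]

append items[-1]+items[0] = 0+7 = 7 → [7, 0, 7, 0, 7]
items[2] = items[-1]*items[0] = 7*7 = 49 → [7, 0, 49, 0, 7]
pop() removes 7 → [7, 0, 49, 0]
append items[-1]+items[-1] = 0+0 = 0 → [7, 0, 49, 0, 0]
reverse → [0, 0, 49, 0, 7]
insert 8 at 4 → [0, 0, 49, 0, 8, 7]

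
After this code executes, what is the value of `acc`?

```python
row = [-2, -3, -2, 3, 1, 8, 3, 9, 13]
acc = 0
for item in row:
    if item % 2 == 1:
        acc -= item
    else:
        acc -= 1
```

-29

item=-2: not odd, acc = 0-1 = -1
item=-3: odd, acc = (-1)-(-3) = 2
item=-2: not odd, acc = 2-1 = 1
item=3: odd, acc = 1-3 = -2
item=1: odd, acc = (-2)-1 = -3
item=8: not odd, acc = (-3)-1 = -4
item=3: odd, acc = (-4)-3 = -7
item=9: odd, acc = (-7)-9 = -16
item=13: odd, acc = (-16)-13 = -29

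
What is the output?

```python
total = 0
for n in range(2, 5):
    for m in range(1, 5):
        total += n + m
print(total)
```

n=2,m=1: total = 0+3 = 3
n=2,m=2: total = 3+4 = 7
n=2,m=3: total = 7+5 = 12
n=2,m=4: total = 12+6 = 18
n=3,m=1: total = 18+4 = 22
n=3,m=2: total = 22+5 = 27
n=3,m=3: total = 27+6 = 33
n=3,m=4: total = 33+7 = 40
n=4,m=1: total = 40+5 = 45
n=4,m=2: total = 45+6 = 51
n=4,m=3: total = 51+7 = 58
n=4,m=4: total = 58+8 = 66

66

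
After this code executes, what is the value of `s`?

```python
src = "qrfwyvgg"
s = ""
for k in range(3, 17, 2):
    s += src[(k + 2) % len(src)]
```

'vgrwvgr'

k=3: add src[5]='v' → 'v'
k=5: add src[7]='g' → 'vg'
k=7: add src[1]='r' → 'vgr'
k=9: add src[3]='w' → 'vgrw'
k=11: add src[5]='v' → 'vgrwv'
k=13: add src[7]='g' → 'vgrwvg'
k=15: add src[1]='r' → 'vgrwvgr'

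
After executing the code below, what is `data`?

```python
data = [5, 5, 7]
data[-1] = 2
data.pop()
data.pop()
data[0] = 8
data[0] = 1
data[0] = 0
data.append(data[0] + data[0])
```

[0, 0]

data[-1] = 2 → [5, 5, 2]
pop() removes 2 → [5, 5]
pop() removes 5 → [5]
data[0] = 8 → [8]
data[0] = 1 → [1]
data[0] = 0 → [0]
append data[0]+data[0] = 0+0 = 0 → [0, 0]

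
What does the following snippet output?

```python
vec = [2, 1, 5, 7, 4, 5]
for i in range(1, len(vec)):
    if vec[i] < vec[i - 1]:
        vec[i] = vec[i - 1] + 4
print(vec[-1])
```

i=1: 1<2, vec[1] = 2+4 = 6 → [2, 6, 5, 7, 4, 5]
i=2: 5<6, vec[2] = 6+4 = 10 → [2, 6, 10, 7, 4, 5]
i=3: 7<10, vec[3] = 10+4 = 14 → [2, 6, 10, 14, 4, 5]
i=4: 4<14, vec[4] = 14+4 = 18 → [2, 6, 10, 14, 18, 5]
i=5: 5<18, vec[5] = 18+4 = 22 → [2, 6, 10, 14, 18, 22]

22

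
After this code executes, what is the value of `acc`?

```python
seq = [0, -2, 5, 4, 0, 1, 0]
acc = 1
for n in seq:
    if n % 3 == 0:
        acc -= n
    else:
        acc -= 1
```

n=0: %3==0, acc = 1-0 = 1
n=-2: not %3==0, acc = 1-1 = 0
n=5: not %3==0, acc = 0-1 = -1
n=4: not %3==0, acc = (-1)-1 = -2
n=0: %3==0, acc = (-2)-0 = -2
n=1: not %3==0, acc = (-2)-1 = -3
n=0: %3==0, acc = (-3)-0 = -3

-3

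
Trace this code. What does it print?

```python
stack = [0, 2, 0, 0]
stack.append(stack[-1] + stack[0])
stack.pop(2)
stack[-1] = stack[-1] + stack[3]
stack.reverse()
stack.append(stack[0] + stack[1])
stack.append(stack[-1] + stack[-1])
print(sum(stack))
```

2

append stack[-1]+stack[0] = 0+0 = 0 → [0, 2, 0, 0, 0]
pop(2) removes 0 → [0, 2, 0, 0]
stack[-1] = stack[-1]+stack[3] = 0+0 = 0 → [0, 2, 0, 0]
reverse → [0, 0, 2, 0]
append stack[0]+stack[1] = 0+0 = 0 → [0, 0, 2, 0, 0]
append stack[-1]+stack[-1] = 0+0 = 0 → [0, 0, 2, 0, 0, 0]
sum = 2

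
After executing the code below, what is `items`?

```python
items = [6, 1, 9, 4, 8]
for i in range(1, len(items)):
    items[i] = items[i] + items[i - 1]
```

[6, 7, 16, 20, 28]

i=1: items[1] = 1+6 = 7 → [6, 7, 9, 4, 8]
i=2: items[2] = 9+7 = 16 → [6, 7, 16, 4, 8]
i=3: items[3] = 4+16 = 20 → [6, 7, 16, 20, 8]
i=4: items[4] = 8+20 = 28 → [6, 7, 16, 20, 28]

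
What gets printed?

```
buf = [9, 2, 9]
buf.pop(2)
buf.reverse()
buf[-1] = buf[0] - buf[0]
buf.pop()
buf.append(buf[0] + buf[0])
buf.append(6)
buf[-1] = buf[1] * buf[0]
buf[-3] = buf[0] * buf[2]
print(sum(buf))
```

28

pop(2) removes 9 → [9, 2]
reverse → [2, 9]
buf[-1] = buf[0]-buf[0] = 2-2 = 0 → [2, 0]
pop() removes 0 → [2]
append buf[0]+buf[0] = 2+2 = 4 → [2, 4]
append 6 → [2, 4, 6]
buf[-1] = buf[1]*buf[0] = 4*2 = 8 → [2, 4, 8]
buf[-3] = buf[0]*buf[2] = 2*8 = 16 → [16, 4, 8]
sum = 28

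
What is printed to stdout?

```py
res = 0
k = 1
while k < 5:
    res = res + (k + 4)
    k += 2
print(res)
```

k=1: res = 0+5 = 5
k=3: res = 5+7 = 12

12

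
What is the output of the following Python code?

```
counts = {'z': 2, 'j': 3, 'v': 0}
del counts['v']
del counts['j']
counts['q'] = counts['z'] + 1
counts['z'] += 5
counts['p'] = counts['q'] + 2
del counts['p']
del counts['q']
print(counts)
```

{'z': 7}

del 'v' → {'z': 2, 'j': 3}
del 'j' → {'z': 2}
counts['q'] = counts['z']+1 = 3 → {'z': 2, 'q': 3}
counts['z'] = 2+5 = 7 → {'z': 7, 'q': 3}
counts['p'] = counts['q']+2 = 5 → {'z': 7, 'q': 3, 'p': 5}
del 'p' → {'z': 7, 'q': 3}
del 'q' → {'z': 7}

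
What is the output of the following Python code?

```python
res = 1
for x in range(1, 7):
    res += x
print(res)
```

x=1: res = 1+1 = 2
x=2: res = 2+2 = 4
x=3: res = 4+3 = 7
x=4: res = 7+4 = 11
x=5: res = 11+5 = 16
x=6: res = 16+6 = 22

22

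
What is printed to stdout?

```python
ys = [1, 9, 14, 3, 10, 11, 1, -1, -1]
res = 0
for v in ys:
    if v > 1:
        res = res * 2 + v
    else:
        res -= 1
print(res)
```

264

v=1: not >1, res = 0-1 = -1
v=9: >1, res = (-1)*2+9 = 7
v=14: >1, res = 7*2+14 = 28
v=3: >1, res = 28*2+3 = 59
v=10: >1, res = 59*2+10 = 128
v=11: >1, res = 128*2+11 = 267
v=1: not >1, res = 267-1 = 266
v=-1: not >1, res = 266-1 = 265
v=-1: not >1, res = 265-1 = 264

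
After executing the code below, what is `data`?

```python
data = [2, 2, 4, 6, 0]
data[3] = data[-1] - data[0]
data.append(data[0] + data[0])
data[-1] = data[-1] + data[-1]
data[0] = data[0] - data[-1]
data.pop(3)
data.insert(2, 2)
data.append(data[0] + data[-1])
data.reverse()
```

[2, 8, 0, 4, 2, 2, -6]

data[3] = data[-1]-data[0] = 0-2 = -2 → [2, 2, 4, -2, 0]
append data[0]+data[0] = 2+2 = 4 → [2, 2, 4, -2, 0, 4]
data[-1] = data[-1]+data[-1] = 4+4 = 8 → [2, 2, 4, -2, 0, 8]
data[0] = data[0]-data[-1] = 2-8 = -6 → [-6, 2, 4, -2, 0, 8]
pop(3) removes -2 → [-6, 2, 4, 0, 8]
insert 2 at 2 → [-6, 2, 2, 4, 0, 8]
append data[0]+data[-1] = (-6)+8 = 2 → [-6, 2, 2, 4, 0, 8, 2]
reverse → [2, 8, 0, 4, 2, 2, -6]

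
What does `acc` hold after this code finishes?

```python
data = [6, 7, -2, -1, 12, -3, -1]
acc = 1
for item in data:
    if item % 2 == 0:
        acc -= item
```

-15

item=6: even, acc = 1-6 = -5
item=7: not even
item=-2: even, acc = (-5)-(-2) = -3
item=-1: not even
item=12: even, acc = (-3)-12 = -15
item=-3: not even
item=-1: not even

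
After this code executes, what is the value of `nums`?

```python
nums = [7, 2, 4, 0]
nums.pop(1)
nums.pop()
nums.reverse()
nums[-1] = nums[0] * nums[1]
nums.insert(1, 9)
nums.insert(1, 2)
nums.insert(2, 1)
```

pop(1) removes 2 → [7, 4, 0]
pop() removes 0 → [7, 4]
reverse → [4, 7]
nums[-1] = nums[0]*nums[1] = 4*7 = 28 → [4, 28]
insert 9 at 1 → [4, 9, 28]
insert 2 at 1 → [4, 2, 9, 28]
insert 1 at 2 → [4, 2, 1, 9, 28]

[4, 2, 1, 9, 28]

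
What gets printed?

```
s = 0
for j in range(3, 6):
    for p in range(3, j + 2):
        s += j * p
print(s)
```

159

j=3,p=3: s = 0+9 = 9
j=3,p=4: s = 9+12 = 21
j=4,p=3: s = 21+12 = 33
j=4,p=4: s = 33+16 = 49
j=4,p=5: s = 49+20 = 69
j=5,p=3: s = 69+15 = 84
j=5,p=4: s = 84+20 = 104
j=5,p=5: s = 104+25 = 129
j=5,p=6: s = 129+30 = 159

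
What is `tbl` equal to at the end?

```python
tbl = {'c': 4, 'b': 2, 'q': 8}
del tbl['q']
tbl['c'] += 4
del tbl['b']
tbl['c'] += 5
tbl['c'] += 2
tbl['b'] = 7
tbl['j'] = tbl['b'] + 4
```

{'c': 15, 'b': 7, 'j': 11}

del 'q' → {'c': 4, 'b': 2}
tbl['c'] = 4+4 = 8 → {'c': 8, 'b': 2}
del 'b' → {'c': 8}
tbl['c'] = 8+5 = 13 → {'c': 13}
tbl['c'] = 13+2 = 15 → {'c': 15}
tbl['b'] = 7 → {'c': 15, 'b': 7}
tbl['j'] = tbl['b']+4 = 11 → {'c': 15, 'b': 7, 'j': 11}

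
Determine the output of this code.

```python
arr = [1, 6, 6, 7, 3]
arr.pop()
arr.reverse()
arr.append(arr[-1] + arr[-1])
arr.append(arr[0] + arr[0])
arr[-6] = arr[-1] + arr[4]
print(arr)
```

[16, 6, 6, 1, 2, 14]

pop() removes 3 → [1, 6, 6, 7]
reverse → [7, 6, 6, 1]
append arr[-1]+arr[-1] = 1+1 = 2 → [7, 6, 6, 1, 2]
append arr[0]+arr[0] = 7+7 = 14 → [7, 6, 6, 1, 2, 14]
arr[-6] = arr[-1]+arr[4] = 14+2 = 16 → [16, 6, 6, 1, 2, 14]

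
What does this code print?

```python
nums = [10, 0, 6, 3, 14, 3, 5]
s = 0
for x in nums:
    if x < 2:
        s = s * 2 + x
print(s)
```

x=10: not <2
x=0: <2, s = 0*2+0 = 0
x=6: not <2
x=3: not <2
x=14: not <2
x=3: not <2
x=5: not <2

0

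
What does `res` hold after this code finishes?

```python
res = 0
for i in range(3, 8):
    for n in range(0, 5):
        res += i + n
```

175

i=3,n=0: res = 0+3 = 3
i=3,n=1: res = 3+4 = 7
i=3,n=2: res = 7+5 = 12
i=3,n=3: res = 12+6 = 18
i=3,n=4: res = 18+7 = 25
i=4,n=0: res = 25+4 = 29
i=4,n=1: res = 29+5 = 34
i=4,n=2: res = 34+6 = 40
i=4,n=3: res = 40+7 = 47
i=4,n=4: res = 47+8 = 55
i=5,n=0: res = 55+5 = 60
i=5,n=1: res = 60+6 = 66
i=5,n=2: res = 66+7 = 73
i=5,n=3: res = 73+8 = 81
i=5,n=4: res = 81+9 = 90
i=6,n=0: res = 90+6 = 96
i=6,n=1: res = 96+7 = 103
i=6,n=2: res = 103+8 = 111
i=6,n=3: res = 111+9 = 120
i=6,n=4: res = 120+10 = 130
i=7,n=0: res = 130+7 = 137
i=7,n=1: res = 137+8 = 145
i=7,n=2: res = 145+9 = 154
i=7,n=3: res = 154+10 = 164
i=7,n=4: res = 164+11 = 175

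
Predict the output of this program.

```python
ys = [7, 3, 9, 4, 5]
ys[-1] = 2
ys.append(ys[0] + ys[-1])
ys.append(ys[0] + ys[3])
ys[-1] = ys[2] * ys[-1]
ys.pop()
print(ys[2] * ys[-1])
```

81

ys[-1] = 2 → [7, 3, 9, 4, 2]
append ys[0]+ys[-1] = 7+2 = 9 → [7, 3, 9, 4, 2, 9]
append ys[0]+ys[3] = 7+4 = 11 → [7, 3, 9, 4, 2, 9, 11]
ys[-1] = ys[2]*ys[-1] = 9*11 = 99 → [7, 3, 9, 4, 2, 9, 99]
pop() removes 99 → [7, 3, 9, 4, 2, 9]
ys[2]*ys[-1] = 9*9 = 81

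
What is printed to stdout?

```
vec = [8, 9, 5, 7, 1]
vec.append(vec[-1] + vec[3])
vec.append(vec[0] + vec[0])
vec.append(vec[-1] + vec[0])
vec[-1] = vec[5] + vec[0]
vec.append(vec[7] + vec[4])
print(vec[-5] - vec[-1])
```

append vec[-1]+vec[3] = 1+7 = 8 → [8, 9, 5, 7, 1, 8]
append vec[0]+vec[0] = 8+8 = 16 → [8, 9, 5, 7, 1, 8, 16]
append vec[-1]+vec[0] = 16+8 = 24 → [8, 9, 5, 7, 1, 8, 16, 24]
vec[-1] = vec[5]+vec[0] = 8+8 = 16 → [8, 9, 5, 7, 1, 8, 16, 16]
append vec[7]+vec[4] = 16+1 = 17 → [8, 9, 5, 7, 1, 8, 16, 16, 17]
vec[-5]-vec[-1] = 1-17 = -16

-16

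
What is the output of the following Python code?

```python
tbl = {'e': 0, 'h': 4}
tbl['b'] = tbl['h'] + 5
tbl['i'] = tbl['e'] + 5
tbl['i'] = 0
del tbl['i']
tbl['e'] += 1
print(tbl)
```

{'e': 1, 'h': 4, 'b': 9}

tbl['b'] = tbl['h']+5 = 9 → {'e': 0, 'h': 4, 'b': 9}
tbl['i'] = tbl['e']+5 = 5 → {'e': 0, 'h': 4, 'b': 9, 'i': 5}
tbl['i'] = 0 → {'e': 0, 'h': 4, 'b': 9, 'i': 0}
del 'i' → {'e': 0, 'h': 4, 'b': 9}
tbl['e'] = 0+1 = 1 → {'e': 1, 'h': 4, 'b': 9}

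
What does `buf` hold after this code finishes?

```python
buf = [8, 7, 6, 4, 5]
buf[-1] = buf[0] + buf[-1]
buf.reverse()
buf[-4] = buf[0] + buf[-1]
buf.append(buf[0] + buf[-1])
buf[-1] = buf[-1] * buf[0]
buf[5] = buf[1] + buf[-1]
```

buf[-1] = buf[0]+buf[-1] = 8+5 = 13 → [8, 7, 6, 4, 13]
reverse → [13, 4, 6, 7, 8]
buf[-4] = buf[0]+buf[-1] = 13+8 = 21 → [13, 21, 6, 7, 8]
append buf[0]+buf[-1] = 13+8 = 21 → [13, 21, 6, 7, 8, 21]
buf[-1] = buf[-1]*buf[0] = 21*13 = 273 → [13, 21, 6, 7, 8, 273]
buf[5] = buf[1]+buf[-1] = 21+273 = 294 → [13, 21, 6, 7, 8, 294]

[13, 21, 6, 7, 8, 294]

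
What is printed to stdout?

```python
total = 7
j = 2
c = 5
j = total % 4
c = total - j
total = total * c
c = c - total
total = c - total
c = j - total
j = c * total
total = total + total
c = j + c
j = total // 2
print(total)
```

-104

j = 7%4 = 3
c = 7-3 = 4
total = 7*4 = 28
c = 4-28 = -24
total = (-24)-28 = -52
c = 3-(-52) = 55
j = 55*(-52) = -2860
total = (-52)+(-52) = -104
c = (-2860)+55 = -2805
j = (-104)//2 = -52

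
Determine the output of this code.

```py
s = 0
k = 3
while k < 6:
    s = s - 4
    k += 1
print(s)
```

k=3: s = 0-4 = -4
k=4: s = (-4)-4 = -8
k=5: s = (-8)-4 = -12

-12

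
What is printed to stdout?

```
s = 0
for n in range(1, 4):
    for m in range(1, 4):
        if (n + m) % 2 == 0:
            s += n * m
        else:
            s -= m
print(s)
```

n=1,m=1: even sum, s = 0+1 = 1
n=1,m=2: odd sum, s = 1-2 = -1
n=1,m=3: even sum, s = (-1)+3 = 2
n=2,m=1: odd sum, s = 2-1 = 1
n=2,m=2: even sum, s = 1+4 = 5
n=2,m=3: odd sum, s = 5-3 = 2
n=3,m=1: even sum, s = 2+3 = 5
n=3,m=2: odd sum, s = 5-2 = 3
n=3,m=3: even sum, s = 3+9 = 12

12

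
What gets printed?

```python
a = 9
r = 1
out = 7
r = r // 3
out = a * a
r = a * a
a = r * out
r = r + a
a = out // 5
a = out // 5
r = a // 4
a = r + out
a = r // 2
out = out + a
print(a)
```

2

r = 1//3 = 0
out = 9*9 = 81
r = 9*9 = 81
a = 81*81 = 6561
r = 81+6561 = 6642
a = 81//5 = 16
a = 81//5 = 16
r = 16//4 = 4
a = 4+81 = 85
a = 4//2 = 2
out = 81+2 = 83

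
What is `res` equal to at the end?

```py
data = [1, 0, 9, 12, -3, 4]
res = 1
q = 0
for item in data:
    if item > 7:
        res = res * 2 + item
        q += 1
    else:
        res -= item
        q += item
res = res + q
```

item=1: not >7, res = 1-1 = 0; q=1
item=0: not >7, res = 0-0 = 0; q=1
item=9: >7, res = 0*2+9 = 9; q=2
item=12: >7, res = 9*2+12 = 30; q=3
item=-3: not >7, res = 30-(-3) = 33; q=0
item=4: not >7, res = 33-4 = 29; q=4
res+q = 29+4 = 33

33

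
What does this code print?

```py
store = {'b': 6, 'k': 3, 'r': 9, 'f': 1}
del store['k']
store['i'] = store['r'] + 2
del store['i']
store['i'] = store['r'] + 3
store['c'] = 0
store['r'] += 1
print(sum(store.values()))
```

29

del 'k' → {'b': 6, 'r': 9, 'f': 1}
store['i'] = store['r']+2 = 11 → {'b': 6, 'r': 9, 'f': 1, 'i': 11}
del 'i' → {'b': 6, 'r': 9, 'f': 1}
store['i'] = store['r']+3 = 12 → {'b': 6, 'r': 9, 'f': 1, 'i': 12}
store['c'] = 0 → {'b': 6, 'r': 9, 'f': 1, 'i': 12, 'c': 0}
store['r'] = 9+1 = 10 → {'b': 6, 'r': 10, 'f': 1, 'i': 12, 'c': 0}
sum of values = 29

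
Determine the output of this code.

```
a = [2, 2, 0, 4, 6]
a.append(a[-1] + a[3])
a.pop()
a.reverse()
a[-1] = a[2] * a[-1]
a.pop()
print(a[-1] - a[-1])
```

0

append a[-1]+a[3] = 6+4 = 10 → [2, 2, 0, 4, 6, 10]
pop() removes 10 → [2, 2, 0, 4, 6]
reverse → [6, 4, 0, 2, 2]
a[-1] = a[2]*a[-1] = 0*2 = 0 → [6, 4, 0, 2, 0]
pop() removes 0 → [6, 4, 0, 2]
a[-1]-a[-1] = 2-2 = 0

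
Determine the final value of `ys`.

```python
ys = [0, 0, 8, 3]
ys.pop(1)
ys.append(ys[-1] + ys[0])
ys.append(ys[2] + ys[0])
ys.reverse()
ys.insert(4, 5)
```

[3, 3, 3, 8, 5, 0]

pop(1) removes 0 → [0, 8, 3]
append ys[-1]+ys[0] = 3+0 = 3 → [0, 8, 3, 3]
append ys[2]+ys[0] = 3+0 = 3 → [0, 8, 3, 3, 3]
reverse → [3, 3, 3, 8, 0]
insert 5 at 4 → [3, 3, 3, 8, 5, 0]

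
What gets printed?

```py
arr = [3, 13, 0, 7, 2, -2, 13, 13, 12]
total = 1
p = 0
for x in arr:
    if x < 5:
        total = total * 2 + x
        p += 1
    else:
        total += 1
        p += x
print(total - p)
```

x=3: <5, total = 1*2+3 = 5; p=1
x=13: not <5, total = 5+1 = 6; p=14
x=0: <5, total = 6*2+0 = 12; p=15
x=7: not <5, total = 12+1 = 13; p=22
x=2: <5, total = 13*2+2 = 28; p=23
x=-2: <5, total = 28*2+(-2) = 54; p=24
x=13: not <5, total = 54+1 = 55; p=37
x=13: not <5, total = 55+1 = 56; p=50
x=12: not <5, total = 56+1 = 57; p=62
total-p = 57-62 = -5

-5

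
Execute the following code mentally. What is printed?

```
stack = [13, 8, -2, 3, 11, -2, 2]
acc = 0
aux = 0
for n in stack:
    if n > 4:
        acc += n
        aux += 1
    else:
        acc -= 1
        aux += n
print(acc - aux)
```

24

n=13: >4, acc = 0+13 = 13; aux=1
n=8: >4, acc = 13+8 = 21; aux=2
n=-2: not >4, acc = 21-1 = 20; aux=0
n=3: not >4, acc = 20-1 = 19; aux=3
n=11: >4, acc = 19+11 = 30; aux=4
n=-2: not >4, acc = 30-1 = 29; aux=2
n=2: not >4, acc = 29-1 = 28; aux=4
acc-aux = 28-4 = 24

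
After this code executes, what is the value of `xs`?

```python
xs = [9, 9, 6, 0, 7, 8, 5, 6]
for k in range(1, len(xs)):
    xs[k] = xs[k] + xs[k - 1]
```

[9, 18, 24, 24, 31, 39, 44, 50]

k=1: xs[1] = 9+9 = 18 → [9, 18, 6, 0, 7, 8, 5, 6]
k=2: xs[2] = 6+18 = 24 → [9, 18, 24, 0, 7, 8, 5, 6]
k=3: xs[3] = 0+24 = 24 → [9, 18, 24, 24, 7, 8, 5, 6]
k=4: xs[4] = 7+24 = 31 → [9, 18, 24, 24, 31, 8, 5, 6]
k=5: xs[5] = 8+31 = 39 → [9, 18, 24, 24, 31, 39, 5, 6]
k=6: xs[6] = 5+39 = 44 → [9, 18, 24, 24, 31, 39, 44, 6]
k=7: xs[7] = 6+44 = 50 → [9, 18, 24, 24, 31, 39, 44, 50]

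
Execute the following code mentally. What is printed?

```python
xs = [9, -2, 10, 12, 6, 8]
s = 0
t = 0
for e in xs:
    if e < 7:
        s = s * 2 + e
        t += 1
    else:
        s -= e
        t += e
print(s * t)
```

e=9: not <7, s = 0-9 = -9; t=9
e=-2: <7, s = (-9)*2+(-2) = -20; t=10
e=10: not <7, s = (-20)-10 = -30; t=20
e=12: not <7, s = (-30)-12 = -42; t=32
e=6: <7, s = (-42)*2+6 = -78; t=33
e=8: not <7, s = (-78)-8 = -86; t=41
s*t = (-86)*41 = -3526

-3526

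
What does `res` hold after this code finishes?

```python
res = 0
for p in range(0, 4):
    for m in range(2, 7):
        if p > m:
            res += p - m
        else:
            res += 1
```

p=0,m=2: not 0>2, res = 0+1 = 1
p=0,m=3: not 0>3, res = 1+1 = 2
p=0,m=4: not 0>4, res = 2+1 = 3
p=0,m=5: not 0>5, res = 3+1 = 4
p=0,m=6: not 0>6, res = 4+1 = 5
p=1,m=2: not 1>2, res = 5+1 = 6
p=1,m=3: not 1>3, res = 6+1 = 7
p=1,m=4: not 1>4, res = 7+1 = 8
p=1,m=5: not 1>5, res = 8+1 = 9
p=1,m=6: not 1>6, res = 9+1 = 10
p=2,m=2: not 2>2, res = 10+1 = 11
p=2,m=3: not 2>3, res = 11+1 = 12
p=2,m=4: not 2>4, res = 12+1 = 13
p=2,m=5: not 2>5, res = 13+1 = 14
p=2,m=6: not 2>6, res = 14+1 = 15
p=3,m=2: 3>2, res = 15+1 = 16
p=3,m=3: not 3>3, res = 16+1 = 17
p=3,m=4: not 3>4, res = 17+1 = 18
p=3,m=5: not 3>5, res = 18+1 = 19
p=3,m=6: not 3>6, res = 19+1 = 20

20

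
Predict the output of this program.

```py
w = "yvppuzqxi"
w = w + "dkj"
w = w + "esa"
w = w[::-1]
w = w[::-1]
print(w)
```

+ 'dkj' → 'yvppuzqxidkj'
+ 'esa' → 'yvppuzqxidkjesa'
reverse → 'asejkdixqzuppvy'
reverse → 'yvppuzqxidkjesa'

yvppuzqxidkjesa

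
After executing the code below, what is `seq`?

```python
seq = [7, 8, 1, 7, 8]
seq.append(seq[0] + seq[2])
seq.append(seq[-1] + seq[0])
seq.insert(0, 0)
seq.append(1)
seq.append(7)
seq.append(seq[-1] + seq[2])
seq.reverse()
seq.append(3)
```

[15, 7, 1, 15, 8, 8, 7, 1, 8, 7, 0, 3]

append seq[0]+seq[2] = 7+1 = 8 → [7, 8, 1, 7, 8, 8]
append seq[-1]+seq[0] = 8+7 = 15 → [7, 8, 1, 7, 8, 8, 15]
insert 0 at 0 → [0, 7, 8, 1, 7, 8, 8, 15]
append 1 → [0, 7, 8, 1, 7, 8, 8, 15, 1]
append 7 → [0, 7, 8, 1, 7, 8, 8, 15, 1, 7]
append seq[-1]+seq[2] = 7+8 = 15 → [0, 7, 8, 1, 7, 8, 8, 15, 1, 7, 15]
reverse → [15, 7, 1, 15, 8, 8, 7, 1, 8, 7, 0]
append 3 → [15, 7, 1, 15, 8, 8, 7, 1, 8, 7, 0, 3]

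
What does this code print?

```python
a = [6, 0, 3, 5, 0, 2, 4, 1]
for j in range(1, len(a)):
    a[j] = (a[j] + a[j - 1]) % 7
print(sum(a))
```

22

j=1: a[1] = (0+6)%7 = 6 → [6, 6, 3, 5, 0, 2, 4, 1]
j=2: a[2] = (3+6)%7 = 2 → [6, 6, 2, 5, 0, 2, 4, 1]
j=3: a[3] = (5+2)%7 = 0 → [6, 6, 2, 0, 0, 2, 4, 1]
j=4: a[4] = (0+0)%7 = 0 → [6, 6, 2, 0, 0, 2, 4, 1]
j=5: a[5] = (2+0)%7 = 2 → [6, 6, 2, 0, 0, 2, 4, 1]
j=6: a[6] = (4+2)%7 = 6 → [6, 6, 2, 0, 0, 2, 6, 1]
j=7: a[7] = (1+6)%7 = 0 → [6, 6, 2, 0, 0, 2, 6, 0]
sum = 22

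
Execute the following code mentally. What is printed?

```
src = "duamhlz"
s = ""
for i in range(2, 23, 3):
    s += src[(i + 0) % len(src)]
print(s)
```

aluhdmz

i=2: add src[2]='a' → 'a'
i=5: add src[5]='l' → 'al'
i=8: add src[1]='u' → 'alu'
i=11: add src[4]='h' → 'aluh'
i=14: add src[0]='d' → 'aluhd'
i=17: add src[3]='m' → 'aluhdm'
i=20: add src[6]='z' → 'aluhdmz'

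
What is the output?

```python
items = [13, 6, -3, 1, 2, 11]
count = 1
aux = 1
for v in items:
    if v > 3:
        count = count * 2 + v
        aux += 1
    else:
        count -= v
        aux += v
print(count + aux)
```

87

v=13: >3, count = 1*2+13 = 15; aux=2
v=6: >3, count = 15*2+6 = 36; aux=3
v=-3: not >3, count = 36-(-3) = 39; aux=0
v=1: not >3, count = 39-1 = 38; aux=1
v=2: not >3, count = 38-2 = 36; aux=3
v=11: >3, count = 36*2+11 = 83; aux=4
count+aux = 83+4 = 87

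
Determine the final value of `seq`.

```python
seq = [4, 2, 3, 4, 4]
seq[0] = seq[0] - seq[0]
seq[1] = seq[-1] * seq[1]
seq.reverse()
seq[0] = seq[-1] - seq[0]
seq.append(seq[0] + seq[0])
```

seq[0] = seq[0]-seq[0] = 4-4 = 0 → [0, 2, 3, 4, 4]
seq[1] = seq[-1]*seq[1] = 4*2 = 8 → [0, 8, 3, 4, 4]
reverse → [4, 4, 3, 8, 0]
seq[0] = seq[-1]-seq[0] = 0-4 = -4 → [-4, 4, 3, 8, 0]
append seq[0]+seq[0] = (-4)+(-4) = -8 → [-4, 4, 3, 8, 0, -8]

[-4, 4, 3, 8, 0, -8]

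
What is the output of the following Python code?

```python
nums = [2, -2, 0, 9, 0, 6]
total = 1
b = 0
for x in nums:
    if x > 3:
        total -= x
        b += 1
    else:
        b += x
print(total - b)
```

-16

x=2: not >3; b=2
x=-2: not >3; b=0
x=0: not >3; b=0
x=9: >3, total = 1-9 = -8; b=1
x=0: not >3; b=1
x=6: >3, total = (-8)-6 = -14; b=2
total-b = (-14)-2 = -16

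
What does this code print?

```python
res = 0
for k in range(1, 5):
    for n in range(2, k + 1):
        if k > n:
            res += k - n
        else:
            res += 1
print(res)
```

7

k=2,n=2: not 2>2, res = 0+1 = 1
k=3,n=2: 3>2, res = 1+1 = 2
k=3,n=3: not 3>3, res = 2+1 = 3
k=4,n=2: 4>2, res = 3+2 = 5
k=4,n=3: 4>3, res = 5+1 = 6
k=4,n=4: not 4>4, res = 6+1 = 7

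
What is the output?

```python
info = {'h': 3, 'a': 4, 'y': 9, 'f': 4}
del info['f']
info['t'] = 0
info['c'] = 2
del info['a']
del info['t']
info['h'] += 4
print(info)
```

{'h': 7, 'y': 9, 'c': 2}

del 'f' → {'h': 3, 'a': 4, 'y': 9}
info['t'] = 0 → {'h': 3, 'a': 4, 'y': 9, 't': 0}
info['c'] = 2 → {'h': 3, 'a': 4, 'y': 9, 't': 0, 'c': 2}
del 'a' → {'h': 3, 'y': 9, 't': 0, 'c': 2}
del 't' → {'h': 3, 'y': 9, 'c': 2}
info['h'] = 3+4 = 7 → {'h': 7, 'y': 9, 'c': 2}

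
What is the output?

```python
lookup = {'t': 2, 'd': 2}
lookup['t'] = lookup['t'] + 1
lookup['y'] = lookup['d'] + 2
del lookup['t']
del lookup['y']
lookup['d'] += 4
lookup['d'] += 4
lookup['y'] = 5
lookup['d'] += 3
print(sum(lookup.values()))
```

18

lookup['t'] = lookup['t']+1 = 3 → {'t': 3, 'd': 2}
lookup['y'] = lookup['d']+2 = 4 → {'t': 3, 'd': 2, 'y': 4}
del 't' → {'d': 2, 'y': 4}
del 'y' → {'d': 2}
lookup['d'] = 2+4 = 6 → {'d': 6}
lookup['d'] = 6+4 = 10 → {'d': 10}
lookup['y'] = 5 → {'d': 10, 'y': 5}
lookup['d'] = 10+3 = 13 → {'d': 13, 'y': 5}
sum of values = 18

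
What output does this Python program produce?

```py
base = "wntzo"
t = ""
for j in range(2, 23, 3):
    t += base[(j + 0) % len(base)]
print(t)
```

twznotw

j=2: add base[2]='t' → 't'
j=5: add base[0]='w' → 'tw'
j=8: add base[3]='z' → 'twz'
j=11: add base[1]='n' → 'twzn'
j=14: add base[4]='o' → 'twzno'
j=17: add base[2]='t' → 'twznot'
j=20: add base[0]='w' → 'twznotw'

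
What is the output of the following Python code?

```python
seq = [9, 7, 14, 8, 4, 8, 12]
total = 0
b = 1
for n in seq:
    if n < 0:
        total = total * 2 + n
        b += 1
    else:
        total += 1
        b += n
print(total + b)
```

70

n=9: not <0, total = 0+1 = 1; b=10
n=7: not <0, total = 1+1 = 2; b=17
n=14: not <0, total = 2+1 = 3; b=31
n=8: not <0, total = 3+1 = 4; b=39
n=4: not <0, total = 4+1 = 5; b=43
n=8: not <0, total = 5+1 = 6; b=51
n=12: not <0, total = 6+1 = 7; b=63
total+b = 7+63 = 70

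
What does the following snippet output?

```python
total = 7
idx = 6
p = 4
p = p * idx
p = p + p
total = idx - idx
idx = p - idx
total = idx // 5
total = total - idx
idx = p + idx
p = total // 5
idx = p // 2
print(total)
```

p = 4*6 = 24
p = 24+24 = 48
total = 6-6 = 0
idx = 48-6 = 42
total = 42//5 = 8
total = 8-42 = -34
idx = 48+42 = 90
p = (-34)//5 = -7
idx = (-7)//2 = -4

-34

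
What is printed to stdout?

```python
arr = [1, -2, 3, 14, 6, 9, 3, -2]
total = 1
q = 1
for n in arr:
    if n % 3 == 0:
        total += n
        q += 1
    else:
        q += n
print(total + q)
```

38

n=1: not %3==0; q=2
n=-2: not %3==0; q=0
n=3: %3==0, total = 1+3 = 4; q=1
n=14: not %3==0; q=15
n=6: %3==0, total = 4+6 = 10; q=16
n=9: %3==0, total = 10+9 = 19; q=17
n=3: %3==0, total = 19+3 = 22; q=18
n=-2: not %3==0; q=16
total+q = 22+16 = 38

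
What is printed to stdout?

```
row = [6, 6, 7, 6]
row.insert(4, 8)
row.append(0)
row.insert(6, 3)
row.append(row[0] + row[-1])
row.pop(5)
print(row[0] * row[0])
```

insert 8 at 4 → [6, 6, 7, 6, 8]
append 0 → [6, 6, 7, 6, 8, 0]
insert 3 at 6 → [6, 6, 7, 6, 8, 0, 3]
append row[0]+row[-1] = 6+3 = 9 → [6, 6, 7, 6, 8, 0, 3, 9]
pop(5) removes 0 → [6, 6, 7, 6, 8, 3, 9]
row[0]*row[0] = 6*6 = 36

36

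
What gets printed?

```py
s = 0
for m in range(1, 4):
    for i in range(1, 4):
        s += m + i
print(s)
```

m=1,i=1: s = 0+2 = 2
m=1,i=2: s = 2+3 = 5
m=1,i=3: s = 5+4 = 9
m=2,i=1: s = 9+3 = 12
m=2,i=2: s = 12+4 = 16
m=2,i=3: s = 16+5 = 21
m=3,i=1: s = 21+4 = 25
m=3,i=2: s = 25+5 = 30
m=3,i=3: s = 30+6 = 36

36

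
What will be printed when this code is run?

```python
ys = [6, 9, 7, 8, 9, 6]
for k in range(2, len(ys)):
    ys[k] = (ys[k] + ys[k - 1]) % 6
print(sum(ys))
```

25

k=2: ys[2] = (7+9)%6 = 4 → [6, 9, 4, 8, 9, 6]
k=3: ys[3] = (8+4)%6 = 0 → [6, 9, 4, 0, 9, 6]
k=4: ys[4] = (9+0)%6 = 3 → [6, 9, 4, 0, 3, 6]
k=5: ys[5] = (6+3)%6 = 3 → [6, 9, 4, 0, 3, 3]
sum = 25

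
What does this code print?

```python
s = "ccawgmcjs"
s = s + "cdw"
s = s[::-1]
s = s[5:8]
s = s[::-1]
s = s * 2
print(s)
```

gmcgmc

+ 'cdw' → 'ccawgmcjscdw'
reverse → 'wdcsjcmgwacc'
slice [5:8] → 'cmg'
reverse → 'gmc'
repeat ×2 → 'gmcgmc'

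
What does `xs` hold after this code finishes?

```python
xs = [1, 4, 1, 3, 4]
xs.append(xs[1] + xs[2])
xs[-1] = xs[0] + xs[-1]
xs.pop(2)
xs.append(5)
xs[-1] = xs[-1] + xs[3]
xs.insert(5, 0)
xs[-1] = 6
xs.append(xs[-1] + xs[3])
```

[1, 4, 3, 4, 6, 0, 6, 10]

append xs[1]+xs[2] = 4+1 = 5 → [1, 4, 1, 3, 4, 5]
xs[-1] = xs[0]+xs[-1] = 1+5 = 6 → [1, 4, 1, 3, 4, 6]
pop(2) removes 1 → [1, 4, 3, 4, 6]
append 5 → [1, 4, 3, 4, 6, 5]
xs[-1] = xs[-1]+xs[3] = 5+4 = 9 → [1, 4, 3, 4, 6, 9]
insert 0 at 5 → [1, 4, 3, 4, 6, 0, 9]
xs[-1] = 6 → [1, 4, 3, 4, 6, 0, 6]
append xs[-1]+xs[3] = 6+4 = 10 → [1, 4, 3, 4, 6, 0, 6, 10]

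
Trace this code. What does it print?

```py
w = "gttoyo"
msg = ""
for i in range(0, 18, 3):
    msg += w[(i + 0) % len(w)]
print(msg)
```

i=0: add w[0]='g' → 'g'
i=3: add w[3]='o' → 'go'
i=6: add w[0]='g' → 'gog'
i=9: add w[3]='o' → 'gogo'
i=12: add w[0]='g' → 'gogog'
i=15: add w[3]='o' → 'gogogo'

gogogo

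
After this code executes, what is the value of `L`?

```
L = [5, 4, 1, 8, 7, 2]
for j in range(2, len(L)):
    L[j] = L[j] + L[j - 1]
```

j=2: L[2] = 1+4 = 5 → [5, 4, 5, 8, 7, 2]
j=3: L[3] = 8+5 = 13 → [5, 4, 5, 13, 7, 2]
j=4: L[4] = 7+13 = 20 → [5, 4, 5, 13, 20, 2]
j=5: L[5] = 2+20 = 22 → [5, 4, 5, 13, 20, 22]

[5, 4, 5, 13, 20, 22]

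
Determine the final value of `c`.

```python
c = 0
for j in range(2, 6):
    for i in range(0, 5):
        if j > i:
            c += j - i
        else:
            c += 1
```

j=2,i=0: 2>0, c = 0+2 = 2
j=2,i=1: 2>1, c = 2+1 = 3
j=2,i=2: not 2>2, c = 3+1 = 4
j=2,i=3: not 2>3, c = 4+1 = 5
j=2,i=4: not 2>4, c = 5+1 = 6
j=3,i=0: 3>0, c = 6+3 = 9
j=3,i=1: 3>1, c = 9+2 = 11
j=3,i=2: 3>2, c = 11+1 = 12
j=3,i=3: not 3>3, c = 12+1 = 13
j=3,i=4: not 3>4, c = 13+1 = 14
j=4,i=0: 4>0, c = 14+4 = 18
j=4,i=1: 4>1, c = 18+3 = 21
j=4,i=2: 4>2, c = 21+2 = 23
j=4,i=3: 4>3, c = 23+1 = 24
j=4,i=4: not 4>4, c = 24+1 = 25
j=5,i=0: 5>0, c = 25+5 = 30
j=5,i=1: 5>1, c = 30+4 = 34
j=5,i=2: 5>2, c = 34+3 = 37
j=5,i=3: 5>3, c = 37+2 = 39
j=5,i=4: 5>4, c = 39+1 = 40

40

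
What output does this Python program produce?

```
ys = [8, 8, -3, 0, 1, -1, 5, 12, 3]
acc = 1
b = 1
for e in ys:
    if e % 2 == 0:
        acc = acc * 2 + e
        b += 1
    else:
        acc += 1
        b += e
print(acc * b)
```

1350

e=8: even, acc = 1*2+8 = 10; b=2
e=8: even, acc = 10*2+8 = 28; b=3
e=-3: not even, acc = 28+1 = 29; b=0
e=0: even, acc = 29*2+0 = 58; b=1
e=1: not even, acc = 58+1 = 59; b=2
e=-1: not even, acc = 59+1 = 60; b=1
e=5: not even, acc = 60+1 = 61; b=6
e=12: even, acc = 61*2+12 = 134; b=7
e=3: not even, acc = 134+1 = 135; b=10
acc*b = 135*10 = 1350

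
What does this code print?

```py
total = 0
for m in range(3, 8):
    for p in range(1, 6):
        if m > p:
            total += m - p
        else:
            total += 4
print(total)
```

78

m=3,p=1: 3>1, total = 0+2 = 2
m=3,p=2: 3>2, total = 2+1 = 3
m=3,p=3: not 3>3, total = 3+4 = 7
m=3,p=4: not 3>4, total = 7+4 = 11
m=3,p=5: not 3>5, total = 11+4 = 15
m=4,p=1: 4>1, total = 15+3 = 18
m=4,p=2: 4>2, total = 18+2 = 20
m=4,p=3: 4>3, total = 20+1 = 21
m=4,p=4: not 4>4, total = 21+4 = 25
m=4,p=5: not 4>5, total = 25+4 = 29
m=5,p=1: 5>1, total = 29+4 = 33
m=5,p=2: 5>2, total = 33+3 = 36
m=5,p=3: 5>3, total = 36+2 = 38
m=5,p=4: 5>4, total = 38+1 = 39
m=5,p=5: not 5>5, total = 39+4 = 43
m=6,p=1: 6>1, total = 43+5 = 48
m=6,p=2: 6>2, total = 48+4 = 52
m=6,p=3: 6>3, total = 52+3 = 55
m=6,p=4: 6>4, total = 55+2 = 57
m=6,p=5: 6>5, total = 57+1 = 58
m=7,p=1: 7>1, total = 58+6 = 64
m=7,p=2: 7>2, total = 64+5 = 69
m=7,p=3: 7>3, total = 69+4 = 73
m=7,p=4: 7>4, total = 73+3 = 76
m=7,p=5: 7>5, total = 76+2 = 78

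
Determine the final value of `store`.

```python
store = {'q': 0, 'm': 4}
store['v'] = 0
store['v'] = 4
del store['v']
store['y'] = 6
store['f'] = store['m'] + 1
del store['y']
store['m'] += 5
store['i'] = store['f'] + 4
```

{'q': 0, 'm': 9, 'f': 5, 'i': 9}

store['v'] = 0 → {'q': 0, 'm': 4, 'v': 0}
store['v'] = 4 → {'q': 0, 'm': 4, 'v': 4}
del 'v' → {'q': 0, 'm': 4}
store['y'] = 6 → {'q': 0, 'm': 4, 'y': 6}
store['f'] = store['m']+1 = 5 → {'q': 0, 'm': 4, 'y': 6, 'f': 5}
del 'y' → {'q': 0, 'm': 4, 'f': 5}
store['m'] = 4+5 = 9 → {'q': 0, 'm': 9, 'f': 5}
store['i'] = store['f']+4 = 9 → {'q': 0, 'm': 9, 'f': 5, 'i': 9}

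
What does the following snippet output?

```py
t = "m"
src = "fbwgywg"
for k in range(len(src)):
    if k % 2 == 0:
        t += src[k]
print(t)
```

mfwyg

k=0: add 'f' → 'mf'
k=1: skip
k=2: add 'w' → 'mfw'
k=3: skip
k=4: add 'y' → 'mfwy'
k=5: skip
k=6: add 'g' → 'mfwyg'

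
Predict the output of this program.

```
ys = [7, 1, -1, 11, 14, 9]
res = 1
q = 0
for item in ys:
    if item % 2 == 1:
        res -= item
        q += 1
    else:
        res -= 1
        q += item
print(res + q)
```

-8

item=7: odd, res = 1-7 = -6; q=1
item=1: odd, res = (-6)-1 = -7; q=2
item=-1: odd, res = (-7)-(-1) = -6; q=3
item=11: odd, res = (-6)-11 = -17; q=4
item=14: not odd, res = (-17)-1 = -18; q=18
item=9: odd, res = (-18)-9 = -27; q=19
res+q = (-27)+19 = -8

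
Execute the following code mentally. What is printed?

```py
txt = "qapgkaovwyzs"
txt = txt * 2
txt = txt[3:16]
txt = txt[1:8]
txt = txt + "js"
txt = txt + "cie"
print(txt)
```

repeat ×2 → 'qapgkaovwyzsqapgkaovwyzs'
slice [3:16] → 'gkaovwyzsqapg'
slice [1:8] → 'kaovwyz'
+ 'js' → 'kaovwyzjs'
+ 'cie' → 'kaovwyzjscie'

kaovwyzjscie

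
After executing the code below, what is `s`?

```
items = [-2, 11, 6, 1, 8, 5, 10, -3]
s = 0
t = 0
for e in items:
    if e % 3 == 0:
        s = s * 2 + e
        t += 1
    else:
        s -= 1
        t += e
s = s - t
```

-42

e=-2: not %3==0, s = 0-1 = -1; t=-2
e=11: not %3==0, s = (-1)-1 = -2; t=9
e=6: %3==0, s = (-2)*2+6 = 2; t=10
e=1: not %3==0, s = 2-1 = 1; t=11
e=8: not %3==0, s = 1-1 = 0; t=19
e=5: not %3==0, s = 0-1 = -1; t=24
e=10: not %3==0, s = (-1)-1 = -2; t=34
e=-3: %3==0, s = (-2)*2+(-3) = -7; t=35
s-t = (-7)-35 = -42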